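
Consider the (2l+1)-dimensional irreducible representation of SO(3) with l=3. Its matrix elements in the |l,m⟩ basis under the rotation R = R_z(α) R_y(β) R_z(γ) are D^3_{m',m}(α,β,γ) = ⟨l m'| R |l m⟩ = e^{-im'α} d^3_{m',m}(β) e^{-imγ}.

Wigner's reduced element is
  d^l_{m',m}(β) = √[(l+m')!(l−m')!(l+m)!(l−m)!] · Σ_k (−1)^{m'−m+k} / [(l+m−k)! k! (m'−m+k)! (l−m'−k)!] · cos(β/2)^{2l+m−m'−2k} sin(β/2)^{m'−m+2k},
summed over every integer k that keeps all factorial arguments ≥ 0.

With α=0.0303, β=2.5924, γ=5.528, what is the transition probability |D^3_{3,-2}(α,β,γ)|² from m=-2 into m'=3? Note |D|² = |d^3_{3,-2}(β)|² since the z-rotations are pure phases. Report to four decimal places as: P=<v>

Split into d^3_{3,-2}(β=2.5924) × two z-phases.
With c≡cos(β/2)=0.271158 and s≡sin(β/2)=0.962535, N=[720·1·1·120]^{1/2}=293.938769
k: max(0,(-2)−(3))=0 … min(3+(-2),3−(3))=0
  k=0: (−1)^5·293.9388/(120)·0.2712^1·0.9625^5 = -0.548758
d^3_{3,-2}(2.5924) = -0.548758
|D^3_{3,-2}|² = |d^3_{3,-2}(β)|² = (-0.548758)² = 0.301135 (the z-rotation phases have unit modulus)

P=0.3011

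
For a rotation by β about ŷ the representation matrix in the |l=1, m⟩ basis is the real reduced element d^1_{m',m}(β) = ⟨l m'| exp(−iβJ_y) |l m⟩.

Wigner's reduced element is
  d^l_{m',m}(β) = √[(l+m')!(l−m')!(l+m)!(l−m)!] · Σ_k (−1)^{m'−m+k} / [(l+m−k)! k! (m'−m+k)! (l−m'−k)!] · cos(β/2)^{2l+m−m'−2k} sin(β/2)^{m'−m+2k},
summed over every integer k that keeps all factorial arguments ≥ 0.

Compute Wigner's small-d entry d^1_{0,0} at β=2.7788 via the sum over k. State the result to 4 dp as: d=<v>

d=-0.9349

d^1_{0,0}(β=2.7788) via Wigner's sum:
Half-angle: c=0.180403, s=0.983593. N=√(1·1·1·1)=1.000000
The bounds max(0,m−m')=0 and min(l+m,l−m')=1 give 2 terms
  k=0: (−1)^0·1.0000/(1)·0.1804^2·0.9836^0 = +0.032545
  k=1: (−1)^1·1.0000/(1)·0.1804^0·0.9836^2 = -0.967455
d^1_{0,0}(2.7788) = +0.032545 -0.967455 = -0.934909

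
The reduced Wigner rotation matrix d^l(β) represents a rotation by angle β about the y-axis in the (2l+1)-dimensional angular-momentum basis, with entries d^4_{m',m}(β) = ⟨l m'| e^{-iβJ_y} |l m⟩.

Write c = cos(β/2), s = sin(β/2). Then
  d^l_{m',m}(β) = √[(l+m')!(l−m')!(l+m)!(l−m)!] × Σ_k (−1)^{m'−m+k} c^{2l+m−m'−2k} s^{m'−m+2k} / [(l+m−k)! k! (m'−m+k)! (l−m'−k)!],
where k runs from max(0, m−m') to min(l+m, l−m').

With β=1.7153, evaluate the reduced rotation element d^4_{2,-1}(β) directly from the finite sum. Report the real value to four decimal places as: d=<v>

d=0.3438

d^4_{2,-1}(β=1.7153) via Wigner's sum:
c=cos(1.7153/2)=0.654217, s=sin(1.7153/2)=0.756307; N=√[720·2·6·120]=1018.233765
k: max(0,(-1)−(2))=0 … min(4+(-1),4−(2))=2
  k=0: (−1)^3·1018.2338/(72)·0.6542^5·0.7563^3 = -0.733192
  k=1: (−1)^4·1018.2338/(48)·0.6542^3·0.7563^5 = +1.469813
  k=2: (−1)^5·1018.2338/(240)·0.6542^1·0.7563^7 = -0.392867
d^4_{2,-1}(1.7153) = -0.733192 +1.469813 -0.392867 = +0.343755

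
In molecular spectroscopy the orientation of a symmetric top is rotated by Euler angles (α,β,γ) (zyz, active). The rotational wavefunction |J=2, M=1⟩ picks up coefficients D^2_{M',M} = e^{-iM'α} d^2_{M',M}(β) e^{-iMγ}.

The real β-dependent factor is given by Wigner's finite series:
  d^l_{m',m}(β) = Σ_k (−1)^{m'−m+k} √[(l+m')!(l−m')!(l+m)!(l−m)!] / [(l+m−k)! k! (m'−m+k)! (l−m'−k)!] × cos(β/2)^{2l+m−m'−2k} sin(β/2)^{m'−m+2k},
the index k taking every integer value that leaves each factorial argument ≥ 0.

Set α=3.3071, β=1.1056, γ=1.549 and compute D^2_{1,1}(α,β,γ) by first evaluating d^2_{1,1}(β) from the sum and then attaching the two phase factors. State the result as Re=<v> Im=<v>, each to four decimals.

Re=-0.0107 Im=-0.0737

Split into d^2_{1,1}(β=1.1056) × two z-phases.
c=cos(1.1056/2)=0.851058, s=sin(1.1056/2)=0.525072; N=√[6·1·6·1]=6.000000
k∈{0,1} keeps every argument non-negative
  k=0: (−1)^0·6.0000/(6)·0.8511^4·0.5251^0 = +0.524609
  k=1: (−1)^1·6.0000/(2)·0.8511^2·0.5251^2 = -0.599070
d^2_{1,1}(1.1056) = +0.524609 -0.599070 = -0.074460
Phases: e^{-i·(1)·3.3071}=-0.986335+0.164753i, e^{-i·(1)·1.549}=+0.021795-0.999762i ⇒ D=-0.010664-0.073693i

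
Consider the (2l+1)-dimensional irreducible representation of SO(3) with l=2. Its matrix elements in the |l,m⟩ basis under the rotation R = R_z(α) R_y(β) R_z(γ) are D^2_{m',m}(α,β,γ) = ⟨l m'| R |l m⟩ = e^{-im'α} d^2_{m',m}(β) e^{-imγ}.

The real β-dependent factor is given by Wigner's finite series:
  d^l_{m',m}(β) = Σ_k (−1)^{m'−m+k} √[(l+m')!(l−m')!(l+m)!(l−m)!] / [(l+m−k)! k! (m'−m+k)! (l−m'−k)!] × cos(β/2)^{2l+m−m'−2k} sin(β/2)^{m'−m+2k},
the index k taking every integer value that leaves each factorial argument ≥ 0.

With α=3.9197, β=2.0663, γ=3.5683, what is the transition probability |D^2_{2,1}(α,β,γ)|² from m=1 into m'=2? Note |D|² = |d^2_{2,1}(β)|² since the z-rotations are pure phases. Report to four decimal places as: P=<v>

First d^2_{2,1}(β=2.0663), then the phase factors e^{-i(2)α} and e^{-i(1)γ}:
Half-angle: c=0.512116, s=0.858916. N=√(24·1·6·1)=12.000000
Admissible k: 0..0 (factorial args all ≥0)
  k=0: (−1)^1·12.0000/(6)·0.5121^3·0.8589^1 = -0.230720
d^2_{2,1}(2.0663) = -0.230720
|D^2_{2,1}|² = |d^2_{2,1}(β)|² = (-0.230720)² = 0.053232 (the z-rotation phases have unit modulus)

P=0.0532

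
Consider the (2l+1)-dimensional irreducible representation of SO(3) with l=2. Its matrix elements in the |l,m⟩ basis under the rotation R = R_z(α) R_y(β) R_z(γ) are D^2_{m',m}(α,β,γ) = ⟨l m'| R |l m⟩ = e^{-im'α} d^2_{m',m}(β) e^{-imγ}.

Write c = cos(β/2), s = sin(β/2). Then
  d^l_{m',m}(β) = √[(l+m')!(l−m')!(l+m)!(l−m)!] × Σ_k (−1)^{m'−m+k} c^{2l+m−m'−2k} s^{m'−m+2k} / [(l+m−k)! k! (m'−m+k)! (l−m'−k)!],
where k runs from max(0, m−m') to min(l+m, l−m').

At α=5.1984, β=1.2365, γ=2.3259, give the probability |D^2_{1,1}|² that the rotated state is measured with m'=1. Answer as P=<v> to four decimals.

D^2_{1,1}(5.1984,1.2365,2.3259) = e^{-i·1·5.1984}·d^2_{1,1}(1.2365)·e^{-i·1·2.3259}. Compute d first:
Half-angle: c=0.814894, s=0.579610. N=√(6·1·6·1)=6.000000
Admissible k: 0..1 (factorial args all ≥0)
  k=0: (−1)^0·6.0000/(6)·0.8149^4·0.5796^0 = +0.440965
  k=1: (−1)^1·6.0000/(2)·0.8149^2·0.5796^2 = -0.669261
d^2_{1,1}(1.2365) = +0.440965 -0.669261 = -0.228295
|D^2_{1,1}|² = |d^2_{1,1}(β)|² = (-0.228295)² = 0.052119 (the z-rotation phases have unit modulus)

P=0.0521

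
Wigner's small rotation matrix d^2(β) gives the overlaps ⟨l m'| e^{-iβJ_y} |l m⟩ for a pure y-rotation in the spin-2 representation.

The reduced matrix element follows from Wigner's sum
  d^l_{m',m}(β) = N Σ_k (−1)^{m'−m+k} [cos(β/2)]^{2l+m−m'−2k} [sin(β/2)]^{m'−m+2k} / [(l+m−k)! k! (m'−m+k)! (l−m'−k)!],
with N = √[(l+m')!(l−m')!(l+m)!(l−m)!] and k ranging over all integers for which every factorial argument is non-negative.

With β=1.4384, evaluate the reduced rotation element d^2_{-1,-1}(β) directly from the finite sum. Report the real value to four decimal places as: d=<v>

d=-0.4166

d^2_{-1,-1}(β=1.4384) via Wigner's sum:
c=cos(1.4384/2)=0.752333, s=sin(1.4384/2)=0.658783; N=√[1·6·1·6]=6.000000
k: max(0,(-1)−(-1))=0 … min(2+(-1),2−(-1))=1
  k=0: (−1)^0·6.0000/(6)·0.7523^4·0.6588^0 = +0.320362
  k=1: (−1)^1·6.0000/(2)·0.7523^2·0.6588^2 = -0.736930
d^2_{-1,-1}(1.4384) = +0.320362 -0.736930 = -0.416568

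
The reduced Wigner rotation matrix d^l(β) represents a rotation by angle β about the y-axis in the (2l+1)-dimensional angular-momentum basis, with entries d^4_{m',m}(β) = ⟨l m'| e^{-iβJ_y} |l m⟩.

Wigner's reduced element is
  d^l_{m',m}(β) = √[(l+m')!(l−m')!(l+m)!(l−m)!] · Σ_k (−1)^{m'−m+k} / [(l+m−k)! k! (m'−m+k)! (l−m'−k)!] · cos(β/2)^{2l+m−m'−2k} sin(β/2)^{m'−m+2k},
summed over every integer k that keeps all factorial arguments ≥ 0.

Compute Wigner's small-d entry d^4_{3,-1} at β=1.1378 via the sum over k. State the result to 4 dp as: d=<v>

d=0.4236

d^4_{3,-1}(β=1.1378) via Wigner's sum:
c=cos(1.1378/2)=0.842494, s=sin(1.1378/2)=0.538706; N=√[5040·1·6·120]=1904.940944
The bounds max(0,m−m')=0 and min(l+m,l−m')=1 give 2 terms
  k=0: (−1)^4·1904.9409/(144)·0.8425^4·0.5387^4 = +0.561297
  k=1: (−1)^5·1904.9409/(240)·0.8425^2·0.5387^6 = -0.137693
d^4_{3,-1}(1.1378) = +0.561297 -0.137693 = +0.423603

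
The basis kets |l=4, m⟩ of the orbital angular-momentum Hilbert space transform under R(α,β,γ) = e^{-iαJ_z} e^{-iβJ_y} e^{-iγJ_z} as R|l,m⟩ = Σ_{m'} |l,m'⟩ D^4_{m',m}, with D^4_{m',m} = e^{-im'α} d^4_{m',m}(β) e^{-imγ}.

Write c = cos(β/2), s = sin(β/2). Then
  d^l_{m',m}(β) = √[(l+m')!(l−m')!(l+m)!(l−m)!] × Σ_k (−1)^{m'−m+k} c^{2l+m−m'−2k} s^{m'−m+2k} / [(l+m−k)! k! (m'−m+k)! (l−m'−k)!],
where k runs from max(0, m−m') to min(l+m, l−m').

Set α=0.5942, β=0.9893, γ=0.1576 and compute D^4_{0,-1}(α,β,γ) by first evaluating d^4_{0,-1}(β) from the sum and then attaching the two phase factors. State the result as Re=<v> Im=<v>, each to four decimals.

First d^4_{0,-1}(β=0.9893), then the phase factors e^{-i(0)α} and e^{-i(-1)γ}:
Half-angle: c=0.880135, s=0.474724. N=√(24·24·6·120)=643.987578
Admissible k: 0..3 (factorial args all ≥0)
  k=0: (−1)^1·643.9876/(144)·0.8801^7·0.4747^1 = -0.868562
  k=1: (−1)^2·643.9876/(24)·0.8801^5·0.4747^3 = +1.516125
  k=2: (−1)^3·643.9876/(24)·0.8801^3·0.4747^5 = -0.441081
  k=3: (−1)^4·643.9876/(144)·0.8801^1·0.4747^7 = +0.021387
d^4_{0,-1}(0.9893) = -0.868562 +1.516125 -0.441081 +0.021387 = +0.227870
Phases: e^{-i·(0)·0.5942}=+1.000000+0.000000i, e^{-i·(-1)·0.1576}=+0.987607+0.156948i ⇒ D=+0.225046+0.035764i

Re=0.2250 Im=0.0358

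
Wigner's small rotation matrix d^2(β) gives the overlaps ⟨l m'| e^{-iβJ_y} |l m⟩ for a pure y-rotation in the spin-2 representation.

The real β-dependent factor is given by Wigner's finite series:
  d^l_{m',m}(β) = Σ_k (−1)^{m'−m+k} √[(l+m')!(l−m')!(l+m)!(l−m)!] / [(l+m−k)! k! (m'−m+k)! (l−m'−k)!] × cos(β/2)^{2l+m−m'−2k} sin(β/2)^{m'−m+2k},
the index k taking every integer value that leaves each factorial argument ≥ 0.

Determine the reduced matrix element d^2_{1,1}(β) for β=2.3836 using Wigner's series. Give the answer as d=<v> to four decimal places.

d^2_{1,1}(β=2.3836) via Wigner's sum:
With c≡cos(β/2)=0.369988 and s≡sin(β/2)=0.929036, N=[6·1·6·1]^{1/2}=6.000000
k: max(0,(1)−(1))=0 … min(2+(1),2−(1))=1
  k=0: (−1)^0·6.0000/(6)·0.3700^4·0.9290^0 = +0.018739
  k=1: (−1)^1·6.0000/(2)·0.3700^2·0.9290^2 = -0.354456
d^2_{1,1}(2.3836) = +0.018739 -0.354456 = -0.335717

d=-0.3357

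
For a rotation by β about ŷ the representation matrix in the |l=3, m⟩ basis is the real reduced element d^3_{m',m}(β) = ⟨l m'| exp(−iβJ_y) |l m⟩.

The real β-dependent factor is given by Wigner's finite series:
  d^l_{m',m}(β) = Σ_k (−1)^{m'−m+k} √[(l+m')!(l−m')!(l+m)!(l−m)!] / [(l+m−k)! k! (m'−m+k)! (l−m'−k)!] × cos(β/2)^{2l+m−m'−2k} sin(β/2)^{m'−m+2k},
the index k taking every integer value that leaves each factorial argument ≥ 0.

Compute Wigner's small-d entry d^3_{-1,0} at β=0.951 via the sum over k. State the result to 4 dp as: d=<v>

d=0.2422

d^3_{-1,0}(β=0.951) via Wigner's sum:
c=cos(0.951/2)=0.889064, s=sin(0.951/2)=0.457783; N=√[2·24·6·6]=41.569219
Admissible k: 1..3 (factorial args all ≥0)
  k=1: (−1)^0·41.5692/(12)·0.8891^5·0.4578^1 = +0.880877
  k=2: (−1)^1·41.5692/(4)·0.8891^3·0.4578^3 = -0.700632
  k=3: (−1)^2·41.5692/(12)·0.8891^1·0.4578^5 = +0.061919
d^3_{-1,0}(0.951) = +0.880877 -0.700632 +0.061919 = +0.242164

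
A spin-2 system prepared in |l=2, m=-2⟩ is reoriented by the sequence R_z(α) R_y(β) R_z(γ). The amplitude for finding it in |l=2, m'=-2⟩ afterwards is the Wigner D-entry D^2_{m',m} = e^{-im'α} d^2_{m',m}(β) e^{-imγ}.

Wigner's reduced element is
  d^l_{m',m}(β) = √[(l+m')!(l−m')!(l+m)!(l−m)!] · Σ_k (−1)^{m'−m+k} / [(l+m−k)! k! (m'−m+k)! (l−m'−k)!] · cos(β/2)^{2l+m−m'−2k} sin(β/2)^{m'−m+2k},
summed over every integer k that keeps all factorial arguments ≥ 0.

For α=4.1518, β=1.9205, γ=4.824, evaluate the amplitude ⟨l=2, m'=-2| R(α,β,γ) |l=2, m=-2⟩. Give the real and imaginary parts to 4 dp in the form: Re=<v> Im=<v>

Re=0.0673 Im=-0.0845

First d^2_{-2,-2}(β=1.9205), then the phase factors e^{-i(-2)α} and e^{-i(-2)γ}:
Half-angle: c=0.573315, s=0.819335. N=√(1·24·1·24)=24.000000
k∈{0} keeps every argument non-negative
  k=0: (−1)^0·24.0000/(24)·0.5733^4·0.8193^0 = +0.108037
d^2_{-2,-2}(1.9205) = +0.108037
D = (-0.434622+0.900613i)·(+0.108037)·(-0.975189-0.221373i) = +0.067330-0.084491i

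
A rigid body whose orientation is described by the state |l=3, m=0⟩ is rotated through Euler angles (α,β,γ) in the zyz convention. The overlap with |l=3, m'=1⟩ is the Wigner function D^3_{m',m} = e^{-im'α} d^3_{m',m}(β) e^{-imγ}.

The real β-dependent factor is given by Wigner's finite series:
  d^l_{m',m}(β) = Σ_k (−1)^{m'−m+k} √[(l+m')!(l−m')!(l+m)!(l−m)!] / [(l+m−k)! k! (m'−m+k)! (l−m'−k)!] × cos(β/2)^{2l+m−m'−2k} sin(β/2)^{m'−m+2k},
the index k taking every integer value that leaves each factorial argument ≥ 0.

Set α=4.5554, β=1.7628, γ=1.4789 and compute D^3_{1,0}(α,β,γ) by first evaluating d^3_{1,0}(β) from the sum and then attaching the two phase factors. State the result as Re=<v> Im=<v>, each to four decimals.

Re=-0.0544 Im=0.3434

Split into d^3_{1,0}(β=1.7628) × two z-phases.
With c≡cos(β/2)=0.636071 and s≡sin(β/2)=0.771630, N=[24·2·6·6]^{1/2}=41.569219
The bounds max(0,m−m')=0 and min(l+m,l−m')=2 give 3 terms
  k=0: (−1)^1·41.5692/(12)·0.6361^5·0.7716^1 = -0.278310
  k=1: (−1)^2·41.5692/(4)·0.6361^3·0.7716^3 = +1.228732
  k=2: (−1)^3·41.5692/(12)·0.6361^1·0.7716^5 = -0.602757
d^3_{1,0}(1.7628) = -0.278310 +1.228732 -0.602757 = +0.347664
D = (-0.156345+0.987703i)·(+0.347664)·(+1.000000+0.000000i) = -0.054356+0.343389i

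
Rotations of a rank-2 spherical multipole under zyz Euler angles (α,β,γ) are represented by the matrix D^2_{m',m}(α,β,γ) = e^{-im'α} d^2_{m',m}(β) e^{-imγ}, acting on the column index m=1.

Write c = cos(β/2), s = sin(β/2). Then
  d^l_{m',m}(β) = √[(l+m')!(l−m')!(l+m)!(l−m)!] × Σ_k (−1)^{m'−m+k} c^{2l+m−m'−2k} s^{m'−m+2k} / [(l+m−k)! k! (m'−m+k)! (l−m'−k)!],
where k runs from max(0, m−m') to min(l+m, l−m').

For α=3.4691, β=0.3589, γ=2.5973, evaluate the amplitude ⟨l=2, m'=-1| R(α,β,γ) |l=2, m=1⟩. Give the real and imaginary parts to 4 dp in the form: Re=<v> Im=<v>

Re=0.0589 Im=0.0701

D^2_{-1,1}(3.4691,0.3589,2.5973) = e^{-i·-1·3.4691}·d^2_{-1,1}(0.3589)·e^{-i·1·2.5973}. Compute d first:
With c≡cos(β/2)=0.983942 and s≡sin(β/2)=0.178488, N=[1·6·6·1]^{1/2}=6.000000
k: max(0,(1)−(-1))=2 … min(2+(1),2−(-1))=3
  k=2: (−1)^0·6.0000/(2)·0.9839^2·0.1785^2 = +0.092530
  k=3: (−1)^1·6.0000/(6)·0.9839^0·0.1785^4 = -0.001015
d^2_{-1,1}(0.3589) = +0.092530 -0.001015 = +0.091515
D = (-0.946847-0.321684i)·(+0.091515)·(-0.855494-0.517813i) = +0.058885+0.070053i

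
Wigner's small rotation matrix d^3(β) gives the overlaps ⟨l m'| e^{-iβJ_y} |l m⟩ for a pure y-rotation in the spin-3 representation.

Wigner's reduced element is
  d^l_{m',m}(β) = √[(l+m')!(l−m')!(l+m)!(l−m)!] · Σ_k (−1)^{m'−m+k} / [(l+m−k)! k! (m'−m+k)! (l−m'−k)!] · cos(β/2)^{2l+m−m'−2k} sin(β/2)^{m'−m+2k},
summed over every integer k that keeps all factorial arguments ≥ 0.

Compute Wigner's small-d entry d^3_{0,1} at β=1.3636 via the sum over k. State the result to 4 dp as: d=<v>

d=-0.3341

d^3_{0,1}(β=1.3636) via Wigner's sum:
c=cos(1.3636/2)=0.776440, s=sin(1.3636/2)=0.630192; N=√[6·6·24·2]=41.569219
k: max(0,(1)−(0))=1 … min(3+(1),3−(0))=3
  k=1: (−1)^0·41.5692/(12)·0.7764^5·0.6302^1 = +0.616030
  k=2: (−1)^1·41.5692/(4)·0.7764^3·0.6302^3 = -1.217455
  k=3: (−1)^2·41.5692/(12)·0.7764^1·0.6302^5 = +0.267338
d^3_{0,1}(1.3636) = +0.616030 -1.217455 +0.267338 = -0.334087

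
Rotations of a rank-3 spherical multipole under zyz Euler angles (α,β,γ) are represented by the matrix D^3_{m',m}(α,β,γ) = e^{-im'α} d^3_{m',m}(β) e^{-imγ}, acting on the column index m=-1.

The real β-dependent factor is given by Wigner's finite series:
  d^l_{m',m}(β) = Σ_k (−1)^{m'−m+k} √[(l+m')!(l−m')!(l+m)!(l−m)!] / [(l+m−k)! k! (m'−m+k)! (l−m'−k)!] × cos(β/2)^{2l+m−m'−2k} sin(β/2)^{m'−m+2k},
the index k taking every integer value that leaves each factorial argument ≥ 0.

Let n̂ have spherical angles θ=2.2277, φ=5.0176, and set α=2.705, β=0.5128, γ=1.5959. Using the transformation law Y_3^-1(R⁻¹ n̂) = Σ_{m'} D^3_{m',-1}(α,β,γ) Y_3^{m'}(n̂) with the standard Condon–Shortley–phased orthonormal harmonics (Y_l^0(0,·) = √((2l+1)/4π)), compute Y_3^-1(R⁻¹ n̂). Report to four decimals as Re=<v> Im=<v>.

Need the full column D^3_{m',-1} for m'=−3..3 at α=2.705, β=0.5128, γ=1.5959.
cos(β/2)=0.967309, sin(β/2)=0.253600
d^3_{-3,-1}: single k=2 term ⇒ +0.218075;  D = -0.209209-0.061548i
d^3_{-2,-1}: k∈[1..2] ⇒ +0.679166 -0.093363 = +0.585803;  D = +0.439360+0.387464i
d^3_{-1,-1}: k∈[0..2] ⇒ +0.819204 -0.450453 +0.023221 = +0.391972;  D = -0.156779-0.359252i
d^3_{0,-1}: k∈[0..2] ⇒ -0.743989 +0.153410 -0.003515 = -0.594093;  D = +0.014912-0.593906i
d^3_{1,-1}: k∈[0..2] ⇒ +0.337840 -0.030961 +0.000266 = +0.307145;  D = +0.136823-0.274986i
d^3_{2,-1}: k∈[0..1] ⇒ -0.093363 +0.003209 = -0.090154;  D = +0.070524-0.056161i
d^3_{3,-1}: single k=0 term ⇒ +0.014989;  D = +0.014574-0.003503i
Y_3^{m'}(θ=2.2277,φ=5.0176) and Σ D·Y over m':
  (-0.2092-0.0615i)·(-0.1643-0.1262i)  (+0.4394+0.3875i)·(+0.3207-0.2243i)  (-0.1568-0.3593i)·(+0.0665+0.2110i)  (+0.0149-0.5939i)·(+0.2587+0.0000i)  (+0.1368-0.2750i)·(-0.0665+0.2110i)  (+0.0705-0.0562i)·(+0.3207+0.2243i)  (+0.0146-0.0035i)·(+0.1643-0.1262i)
Y_3^-1(R⁻¹ n̂) = +0.409769-0.105879i

Re=0.4098 Im=-0.1059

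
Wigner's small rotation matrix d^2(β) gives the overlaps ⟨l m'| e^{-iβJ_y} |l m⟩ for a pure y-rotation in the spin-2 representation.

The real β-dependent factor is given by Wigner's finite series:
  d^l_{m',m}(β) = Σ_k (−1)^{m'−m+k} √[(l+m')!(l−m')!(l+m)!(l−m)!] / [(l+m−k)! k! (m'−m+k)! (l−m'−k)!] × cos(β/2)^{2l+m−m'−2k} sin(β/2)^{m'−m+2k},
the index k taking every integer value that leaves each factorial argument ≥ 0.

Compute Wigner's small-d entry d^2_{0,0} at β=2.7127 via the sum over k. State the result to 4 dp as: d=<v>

d^2_{0,0}(β=2.7127) via Wigner's sum:
With c≡cos(β/2)=0.212806 and s≡sin(β/2)=0.977094, N=[2·2·2·2]^{1/2}=4.000000
The bounds max(0,m−m')=0 and min(l+m,l−m')=2 give 3 terms
  k=0: (−1)^0·4.0000/(4)·0.2128^4·0.9771^0 = +0.002051
  k=1: (−1)^1·4.0000/(1)·0.2128^2·0.9771^2 = -0.172943
  k=2: (−1)^2·4.0000/(4)·0.2128^0·0.9771^4 = +0.911478
d^2_{0,0}(2.7127) = +0.002051 -0.172943 +0.911478 = +0.740586

d=0.7406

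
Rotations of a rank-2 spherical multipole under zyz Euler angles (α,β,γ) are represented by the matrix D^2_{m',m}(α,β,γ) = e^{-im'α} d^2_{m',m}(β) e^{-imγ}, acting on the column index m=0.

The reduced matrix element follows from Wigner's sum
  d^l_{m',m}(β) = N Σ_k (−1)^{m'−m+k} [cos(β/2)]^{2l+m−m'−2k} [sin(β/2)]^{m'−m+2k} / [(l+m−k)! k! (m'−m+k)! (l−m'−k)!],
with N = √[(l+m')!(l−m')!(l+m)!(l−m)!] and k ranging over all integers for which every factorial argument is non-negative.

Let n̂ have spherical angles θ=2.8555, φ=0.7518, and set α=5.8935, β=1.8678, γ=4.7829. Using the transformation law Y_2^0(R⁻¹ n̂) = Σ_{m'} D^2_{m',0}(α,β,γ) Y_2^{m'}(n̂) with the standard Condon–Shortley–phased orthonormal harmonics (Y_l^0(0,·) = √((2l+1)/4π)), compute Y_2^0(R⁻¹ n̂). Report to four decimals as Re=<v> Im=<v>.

Need the full column D^2_{m',0} for m'=−2..2 at α=5.8935, β=1.8678, γ=4.7829.
cos(β/2)=0.594703, sin(β/2)=0.803945
d^2_{-2,0}: single k=2 term ⇒ +0.559924;  D = +0.398305-0.393532i
d^2_{-1,0}: k∈[1..2] ⇒ +0.414193 -0.756930 = -0.342737;  D = -0.317041+0.130205i
d^2_{0,0}: k∈[0..2] ⇒ +0.125084 -0.914352 +0.417740 = -0.371528;  D = -0.371528+0.000000i
d^2_{1,0}: k∈[0..1] ⇒ -0.414193 +0.756930 = +0.342737;  D = +0.317041+0.130205i
d^2_{2,0}: single k=0 term ⇒ +0.559924;  D = +0.398305+0.393532i
Y_2^{m'}(θ=2.8555,φ=0.7518) and Σ D·Y over m':
  (+0.3983-0.3935i)·(+0.0021-0.0307i)  (-0.3170+0.1302i)·(-0.1528+0.1428i)  (-0.3715+0.0000i)·(+0.5554+0.0000i)  (+0.3170+0.1302i)·(+0.1528+0.1428i)  (+0.3983+0.3935i)·(+0.0021+0.0307i)
Y_2^0(R⁻¹ n̂) = -0.169193+0.000000i

Re=-0.1692 Im=0.0000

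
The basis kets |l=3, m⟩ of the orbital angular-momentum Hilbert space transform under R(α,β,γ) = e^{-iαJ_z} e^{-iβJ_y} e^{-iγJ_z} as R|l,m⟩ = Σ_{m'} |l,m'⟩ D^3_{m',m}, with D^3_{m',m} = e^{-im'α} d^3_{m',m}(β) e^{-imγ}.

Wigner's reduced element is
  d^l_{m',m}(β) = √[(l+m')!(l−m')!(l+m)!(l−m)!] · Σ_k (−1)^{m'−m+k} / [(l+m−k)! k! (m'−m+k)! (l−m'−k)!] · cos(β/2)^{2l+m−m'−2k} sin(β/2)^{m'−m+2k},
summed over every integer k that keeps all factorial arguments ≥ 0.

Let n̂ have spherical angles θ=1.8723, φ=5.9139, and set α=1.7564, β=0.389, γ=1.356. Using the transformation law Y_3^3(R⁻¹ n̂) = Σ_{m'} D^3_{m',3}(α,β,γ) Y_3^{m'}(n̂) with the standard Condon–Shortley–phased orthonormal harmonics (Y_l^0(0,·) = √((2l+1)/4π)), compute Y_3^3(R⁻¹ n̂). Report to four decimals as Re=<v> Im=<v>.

Need the full column D^3_{m',3} for m'=−3..3 at α=1.7564, β=0.389, γ=1.356.
cos(β/2)=0.981144, sin(β/2)=0.193276
d^3_{-3,3}: single k=6 term ⇒ +0.000052;  D = +0.000019+0.000049i
d^3_{-2,3}: single k=5 term ⇒ +0.000648;  D = +0.000551-0.000342i
d^3_{-1,3}: single k=4 term ⇒ +0.005203;  D = -0.003511-0.003839i
d^3_{0,3}: single k=3 term ⇒ +0.030496;  D = -0.018319+0.024381i
d^3_{1,3}: single k=2 term ⇒ +0.134070;  D = +0.120206+0.059374i
d^3_{2,3}: single k=1 term ⇒ +0.430446;  D = +0.116133-0.414484i
d^3_{3,3}: single k=0 term ⇒ +0.892067;  D = -0.888649-0.078026i
Y_3^{m'}(θ=1.8723,φ=5.9139) and Σ D·Y over m':
  (+0.0000+0.0000i)·(+0.1622+0.3250i)  (+0.0006-0.0003i)·(-0.2046-0.1863i)  (-0.0035-0.0038i)·(-0.1609-0.0623i)  (-0.0183+0.0244i)·(+0.2836+0.0000i)  (+0.1202+0.0594i)·(+0.1609-0.0623i)  (+0.1161-0.4145i)·(-0.2046+0.1863i)  (-0.8886-0.0780i)·(-0.1622+0.3250i)
Y_3^3(R⁻¹ n̂) = +0.240962-0.159938i

Re=0.2410 Im=-0.1599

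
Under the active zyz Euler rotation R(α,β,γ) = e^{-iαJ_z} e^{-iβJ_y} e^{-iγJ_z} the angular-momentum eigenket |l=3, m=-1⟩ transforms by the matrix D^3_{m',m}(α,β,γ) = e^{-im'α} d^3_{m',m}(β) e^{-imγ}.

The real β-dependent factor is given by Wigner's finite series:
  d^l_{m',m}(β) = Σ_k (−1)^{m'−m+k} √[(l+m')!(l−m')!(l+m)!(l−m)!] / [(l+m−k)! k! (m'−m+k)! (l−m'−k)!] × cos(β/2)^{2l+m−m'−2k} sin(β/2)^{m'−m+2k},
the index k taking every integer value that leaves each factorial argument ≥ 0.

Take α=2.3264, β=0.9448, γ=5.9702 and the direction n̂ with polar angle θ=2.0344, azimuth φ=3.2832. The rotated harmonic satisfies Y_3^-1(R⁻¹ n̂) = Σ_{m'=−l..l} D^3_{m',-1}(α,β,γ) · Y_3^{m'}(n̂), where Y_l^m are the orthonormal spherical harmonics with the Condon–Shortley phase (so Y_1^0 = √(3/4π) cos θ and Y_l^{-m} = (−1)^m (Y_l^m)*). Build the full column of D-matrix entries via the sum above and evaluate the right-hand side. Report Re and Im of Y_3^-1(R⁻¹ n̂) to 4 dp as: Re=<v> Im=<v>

Re=-0.1156 Im=0.2557

Need the full column D^3_{m',-1} for m'=−3..3 at α=2.3264, β=0.9448, γ=5.9702.
cos(β/2)=0.890479, sin(β/2)=0.455025
d^3_{-3,-1}: single k=2 term ⇒ +0.504208;  D = +0.467672+0.188439i
d^3_{-2,-1}: k∈[1..2] ⇒ +0.805662 -0.420732 = +0.384930;  D = -0.140120-0.358521i
d^3_{-1,-1}: k∈[0..2] ⇒ +0.498588 -1.041488 +0.203957 = -0.338944;  D = +0.145172-0.306281i
d^3_{0,-1}: k∈[0..2] ⇒ -0.882559 +0.691334 -0.060171 = -0.251396;  D = -0.239183+0.077405i
d^3_{1,-1}: k∈[0..2] ⇒ +0.781116 -0.271943 +0.008876 = +0.518049;  D = -0.454082-0.249369i
d^3_{2,-1}: k∈[0..1] ⇒ -0.420732 +0.054929 = -0.365804;  D = -0.091705-0.354122i
d^3_{3,-1}: single k=0 term ⇒ +0.131654;  D = +0.070133-0.111418i
Y_3^{m'}(θ=2.0344,φ=3.2832) and Σ D·Y over m':
  (+0.4677+0.1884i)·(-0.2720+0.1231i)  (-0.1401-0.3585i)·(-0.3511+0.1022i)  (+0.1452-0.3063i)·(+0.0001-0.0000i)  (-0.2392+0.0774i)·(+0.3338+0.0000i)  (-0.4541-0.2494i)·(-0.0001-0.0000i)  (-0.0917-0.3541i)·(-0.3511-0.1022i)  (+0.0701-0.1114i)·(+0.2720+0.1231i)
Y_3^-1(R⁻¹ n̂) = -0.115593+0.255677i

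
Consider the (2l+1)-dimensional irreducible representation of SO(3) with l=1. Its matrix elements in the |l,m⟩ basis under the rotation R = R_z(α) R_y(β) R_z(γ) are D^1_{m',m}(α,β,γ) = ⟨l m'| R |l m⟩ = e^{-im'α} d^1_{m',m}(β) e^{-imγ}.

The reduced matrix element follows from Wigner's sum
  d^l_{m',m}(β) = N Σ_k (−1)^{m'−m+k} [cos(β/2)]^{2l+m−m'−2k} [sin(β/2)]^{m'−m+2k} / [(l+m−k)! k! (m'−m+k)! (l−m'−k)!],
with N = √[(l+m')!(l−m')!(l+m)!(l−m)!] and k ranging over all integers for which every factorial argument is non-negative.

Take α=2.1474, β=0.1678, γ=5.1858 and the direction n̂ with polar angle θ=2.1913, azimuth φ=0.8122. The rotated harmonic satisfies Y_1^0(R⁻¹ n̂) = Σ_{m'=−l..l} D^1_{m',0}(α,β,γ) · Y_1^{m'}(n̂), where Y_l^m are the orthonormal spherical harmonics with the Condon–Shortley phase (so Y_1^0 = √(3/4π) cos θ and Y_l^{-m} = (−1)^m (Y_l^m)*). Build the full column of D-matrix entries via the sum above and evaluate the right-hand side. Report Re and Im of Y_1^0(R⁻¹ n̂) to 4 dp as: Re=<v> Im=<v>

Re=-0.2646 Im=0.0000

Need the full column D^1_{m',0} for m'=−1..1 at α=2.1474, β=0.1678, γ=5.1858.
cos(β/2)=0.996482, sin(β/2)=0.083802
d^1_{-1,0}: single k=1 term ⇒ +0.118096;  D = -0.064384+0.099003i
d^1_{0,0}: k∈[0..1] ⇒ +0.992977 -0.007023 = +0.985955;  D = +0.985955+0.000000i
d^1_{1,0}: single k=0 term ⇒ -0.118096;  D = +0.064384+0.099003i
Y_1^{m'}(θ=2.1913,φ=0.8122) and Σ D·Y over m':
  (-0.0644+0.0990i)·(+0.1934-0.2040i)  (+0.9860+0.0000i)·(-0.2841+0.0000i)  (+0.0644+0.0990i)·(-0.1934-0.2040i)
Y_1^0(R⁻¹ n̂) = -0.264608+0.000000i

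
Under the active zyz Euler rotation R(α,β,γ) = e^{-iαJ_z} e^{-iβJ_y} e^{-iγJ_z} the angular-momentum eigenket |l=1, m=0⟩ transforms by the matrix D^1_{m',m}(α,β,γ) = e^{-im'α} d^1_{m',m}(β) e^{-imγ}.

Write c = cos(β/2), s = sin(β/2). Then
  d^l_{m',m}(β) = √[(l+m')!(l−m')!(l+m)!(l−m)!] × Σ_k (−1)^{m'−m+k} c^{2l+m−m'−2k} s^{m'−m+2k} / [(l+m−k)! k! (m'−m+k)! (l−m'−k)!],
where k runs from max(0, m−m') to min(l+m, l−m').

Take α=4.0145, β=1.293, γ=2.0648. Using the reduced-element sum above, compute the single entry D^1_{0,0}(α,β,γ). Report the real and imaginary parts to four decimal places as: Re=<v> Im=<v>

First d^1_{0,0}(β=1.293), then the phase factors e^{-i(0)α} and e^{-i(0)γ}:
Half-angle: c=0.798197, s=0.602396. N=√(1·1·1·1)=1.000000
Admissible k: 0..1 (factorial args all ≥0)
  k=0: (−1)^0·1.0000/(1)·0.7982^2·0.6024^0 = +0.637119
  k=1: (−1)^1·1.0000/(1)·0.7982^0·0.6024^2 = -0.362881
d^1_{0,0}(1.293) = +0.637119 -0.362881 = +0.274237
Phases: e^{-i·(0)·4.0145}=+1.000000+0.000000i, e^{-i·(0)·2.0648}=+1.000000+0.000000i ⇒ D=+0.274237+0.000000i

Re=0.2742 Im=0.0000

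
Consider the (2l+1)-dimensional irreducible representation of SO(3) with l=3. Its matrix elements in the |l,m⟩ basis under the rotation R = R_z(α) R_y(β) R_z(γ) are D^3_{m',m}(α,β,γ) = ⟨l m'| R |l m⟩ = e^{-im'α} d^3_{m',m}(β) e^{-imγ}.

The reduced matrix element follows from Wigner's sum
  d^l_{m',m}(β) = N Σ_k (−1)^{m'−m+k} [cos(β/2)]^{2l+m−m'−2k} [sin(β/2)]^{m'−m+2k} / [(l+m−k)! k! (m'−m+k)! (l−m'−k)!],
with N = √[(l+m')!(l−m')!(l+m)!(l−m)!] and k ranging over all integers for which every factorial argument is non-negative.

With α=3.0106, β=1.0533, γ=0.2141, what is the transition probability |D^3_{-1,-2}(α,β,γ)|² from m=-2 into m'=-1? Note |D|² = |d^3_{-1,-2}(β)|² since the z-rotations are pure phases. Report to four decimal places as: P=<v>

D^3_{-1,-2}(3.0106,1.0533,0.2141) = e^{-i·-1·3.0106}·d^3_{-1,-2}(1.0533)·e^{-i·-2·0.2141}. Compute d first:
Half-angle: c=0.864496, s=0.502640. N=√(2·24·1·120)=75.894664
Admissible k: 0..1 (factorial args all ≥0)
  k=0: (−1)^1·75.8947/(24)·0.8645^5·0.5026^1 = -0.767488
  k=1: (−1)^2·75.8947/(12)·0.8645^3·0.5026^3 = +0.518908
d^3_{-1,-2}(1.0533) = -0.767488 +0.518908 = -0.248580
|D^3_{-1,-2}|² = |d^3_{-1,-2}(β)|² = (-0.248580)² = 0.061792 (the z-rotation phases have unit modulus)

P=0.0618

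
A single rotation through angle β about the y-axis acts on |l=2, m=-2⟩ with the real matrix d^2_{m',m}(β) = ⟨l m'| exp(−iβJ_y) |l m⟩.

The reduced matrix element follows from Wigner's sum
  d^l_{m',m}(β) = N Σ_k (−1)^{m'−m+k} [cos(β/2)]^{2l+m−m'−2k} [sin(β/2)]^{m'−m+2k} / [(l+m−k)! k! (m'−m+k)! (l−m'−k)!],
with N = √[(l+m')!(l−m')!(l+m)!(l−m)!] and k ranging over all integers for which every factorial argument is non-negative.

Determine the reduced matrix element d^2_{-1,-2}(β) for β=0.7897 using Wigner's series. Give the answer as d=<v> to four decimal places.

d=-0.6051

d^2_{-1,-2}(β=0.7897) via Wigner's sum:
c=cos(0.7897/2)=0.923054, s=sin(0.7897/2)=0.384670; N=√[1·6·1·24]=12.000000
The bounds max(0,m−m')=0 and min(l+m,l−m')=0 give 1 term
  k=0: (−1)^1·12.0000/(6)·0.9231^3·0.3847^1 = -0.605062
d^2_{-1,-2}(0.7897) = -0.605062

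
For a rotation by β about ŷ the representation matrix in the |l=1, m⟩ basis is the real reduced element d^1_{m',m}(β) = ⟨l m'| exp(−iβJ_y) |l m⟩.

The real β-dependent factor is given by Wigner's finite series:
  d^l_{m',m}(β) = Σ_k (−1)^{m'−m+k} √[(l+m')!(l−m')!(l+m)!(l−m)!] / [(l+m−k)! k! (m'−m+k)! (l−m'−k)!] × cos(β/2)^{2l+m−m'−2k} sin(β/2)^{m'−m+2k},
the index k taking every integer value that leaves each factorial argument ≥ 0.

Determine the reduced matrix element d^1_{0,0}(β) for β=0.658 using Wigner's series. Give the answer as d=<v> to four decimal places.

d=0.7912

d^1_{0,0}(β=0.658) via Wigner's sum:
Half-angle: c=0.946366, s=0.323097. N=√(1·1·1·1)=1.000000
The bounds max(0,m−m')=0 and min(l+m,l−m')=1 give 2 terms
  k=0: (−1)^0·1.0000/(1)·0.9464^2·0.3231^0 = +0.895608
  k=1: (−1)^1·1.0000/(1)·0.9464^0·0.3231^2 = -0.104392
d^1_{0,0}(0.658) = +0.895608 -0.104392 = +0.791217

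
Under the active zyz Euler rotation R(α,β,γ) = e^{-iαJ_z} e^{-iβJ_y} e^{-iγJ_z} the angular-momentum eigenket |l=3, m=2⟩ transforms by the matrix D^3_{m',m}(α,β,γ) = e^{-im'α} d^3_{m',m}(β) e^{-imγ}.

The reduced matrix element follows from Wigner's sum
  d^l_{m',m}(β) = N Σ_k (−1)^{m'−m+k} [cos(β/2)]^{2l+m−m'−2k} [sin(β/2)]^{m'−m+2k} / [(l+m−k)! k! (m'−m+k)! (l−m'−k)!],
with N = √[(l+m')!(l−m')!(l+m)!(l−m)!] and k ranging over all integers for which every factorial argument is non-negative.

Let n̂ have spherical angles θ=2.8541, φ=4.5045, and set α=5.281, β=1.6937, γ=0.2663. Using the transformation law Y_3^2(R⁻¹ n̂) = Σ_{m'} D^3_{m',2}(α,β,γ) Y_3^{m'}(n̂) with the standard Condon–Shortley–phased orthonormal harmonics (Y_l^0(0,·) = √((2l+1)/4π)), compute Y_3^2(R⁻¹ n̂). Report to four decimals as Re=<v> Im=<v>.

Re=0.1689 Im=-0.2386

Need the full column D^3_{m',2} for m'=−3..3 at α=5.281, β=1.6937, γ=0.2663.
cos(β/2)=0.662346, sin(β/2)=0.749198
d^3_{-3,2}: single k=5 term ⇒ +0.382951;  D = -0.353083+0.148268i
d^3_{-2,2}: k∈[4..5] ⇒ +0.691077 -0.176839 = +0.514237;  D = -0.423072-0.292319i
d^3_{-1,2}: k∈[3..4] ⇒ +0.772814 -0.494387 = +0.278426;  D = +0.010024-0.278246i
d^3_{0,2}: k∈[2..3] ⇒ +0.591690 -0.757036 = -0.165346;  D = -0.142444+0.083959i
d^3_{1,2}: k∈[1..2] ⇒ +0.302011 -0.772814 = -0.470803;  D = -0.419842-0.213046i
d^3_{2,2}: k∈[0..1] ⇒ +0.084433 -0.540137 = -0.455704;  D = -0.045053-0.453471i
d^3_{3,2}: single k=0 term ⇒ -0.233936;  D = +0.183707-0.144838i
Y_3^{m'}(θ=2.8541,φ=4.5045) and Σ D·Y over m':
  (-0.3531+0.1483i)·(+0.0056-0.0077i)  (-0.4231-0.2923i)·(+0.0721+0.0318i)  (+0.0100-0.2782i)·(-0.0681+0.3226i)  (-0.1424+0.0840i)·(-0.5719+0.0000i)  (-0.4198-0.2130i)·(+0.0681+0.3226i)  (-0.0451-0.4535i)·(+0.0721-0.0318i)  (+0.1837-0.1448i)·(-0.0056-0.0077i)
Y_3^2(R⁻¹ n̂) = +0.168875-0.238641i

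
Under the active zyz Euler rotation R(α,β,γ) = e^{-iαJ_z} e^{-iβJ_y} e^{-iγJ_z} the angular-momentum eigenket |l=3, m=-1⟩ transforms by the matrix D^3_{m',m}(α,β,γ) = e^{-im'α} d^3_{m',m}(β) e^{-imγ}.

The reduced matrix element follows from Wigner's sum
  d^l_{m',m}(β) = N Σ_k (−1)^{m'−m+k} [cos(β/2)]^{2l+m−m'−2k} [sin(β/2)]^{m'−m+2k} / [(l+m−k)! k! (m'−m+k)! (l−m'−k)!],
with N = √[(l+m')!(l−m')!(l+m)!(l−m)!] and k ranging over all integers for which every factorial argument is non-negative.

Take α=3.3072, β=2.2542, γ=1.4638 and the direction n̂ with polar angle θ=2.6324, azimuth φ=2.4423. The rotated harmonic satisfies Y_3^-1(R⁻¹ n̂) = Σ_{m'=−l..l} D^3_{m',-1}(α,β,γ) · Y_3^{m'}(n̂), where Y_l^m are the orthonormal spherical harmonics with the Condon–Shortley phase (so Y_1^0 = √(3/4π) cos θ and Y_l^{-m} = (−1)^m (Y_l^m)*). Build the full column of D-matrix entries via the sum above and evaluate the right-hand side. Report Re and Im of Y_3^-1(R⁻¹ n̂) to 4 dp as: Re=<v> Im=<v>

Need the full column D^3_{m',-1} for m'=−3..3 at α=3.3072, β=2.2542, γ=1.4638.
cos(β/2)=0.429281, sin(β/2)=0.903171
d^3_{-3,-1}: single k=2 term ⇒ +0.107288;  D = +0.040772-0.099239i
d^3_{-2,-1}: k∈[1..2] ⇒ +0.041637 -0.368608 = -0.326971;  D = +0.072700-0.318786i
d^3_{-1,-1}: k∈[0..2] ⇒ +0.006258 -0.221613 +0.735723 = +0.520368;  D = +0.030482-0.519474i
d^3_{0,-1}: k∈[0..2] ⇒ -0.045611 +0.605684 -0.893680 = -0.333607;  D = -0.035627-0.331699i
d^3_{1,-1}: k∈[0..2] ⇒ +0.166210 -0.980964 +0.542775 = -0.271978;  D = +0.073227+0.261935i
d^3_{2,-1}: k∈[0..1] ⇒ -0.368608 +0.815815 = +0.447207;  D = +0.189759+0.404951i
d^3_{3,-1}: single k=0 term ⇒ +0.474907;  D = -0.269647-0.390931i
Y_3^{m'}(θ=2.6324,φ=2.4423) and Σ D·Y over m':
  (+0.0408-0.0992i)·(+0.0243-0.0418i)  (+0.0727-0.3188i)·(-0.0363-0.2089i)  (+0.0305-0.5195i)·(-0.3390-0.2851i)  (-0.0356-0.3317i)·(-0.2645+0.0000i)  (+0.0732+0.2619i)·(+0.3390-0.2851i)  (+0.1898+0.4050i)·(-0.0363+0.2089i)  (-0.2696-0.3909i)·(-0.0243-0.0418i)
Y_3^-1(R⁻¹ n̂) = -0.223178+0.361057i

Re=-0.2232 Im=0.3611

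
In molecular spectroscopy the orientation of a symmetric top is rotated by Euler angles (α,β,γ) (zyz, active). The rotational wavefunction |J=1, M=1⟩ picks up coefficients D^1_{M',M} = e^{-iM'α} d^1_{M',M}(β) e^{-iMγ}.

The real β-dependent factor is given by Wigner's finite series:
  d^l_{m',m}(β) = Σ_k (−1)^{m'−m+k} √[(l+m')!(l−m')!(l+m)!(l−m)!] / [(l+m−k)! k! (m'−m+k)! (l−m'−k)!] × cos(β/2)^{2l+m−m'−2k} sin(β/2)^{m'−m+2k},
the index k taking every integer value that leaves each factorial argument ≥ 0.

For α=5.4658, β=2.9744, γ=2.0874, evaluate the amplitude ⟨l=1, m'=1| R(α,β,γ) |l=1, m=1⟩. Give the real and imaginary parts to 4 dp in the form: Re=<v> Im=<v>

Re=0.0021 Im=-0.0067

Split into d^1_{1,1}(β=2.9744) × two z-phases.
c=cos(2.9744/2)=0.083499, s=sin(2.9744/2)=0.996508; N=√[2·1·2·1]=2.000000
k∈{0} keeps every argument non-negative
  k=0: (−1)^0·2.0000/(2)·0.0835^2·0.9965^0 = +0.006972
d^1_{1,1}(2.9744) = +0.006972
D = (+0.684131+0.729360i)·(+0.006972)·(-0.493930-0.869502i) = +0.002066-0.006659i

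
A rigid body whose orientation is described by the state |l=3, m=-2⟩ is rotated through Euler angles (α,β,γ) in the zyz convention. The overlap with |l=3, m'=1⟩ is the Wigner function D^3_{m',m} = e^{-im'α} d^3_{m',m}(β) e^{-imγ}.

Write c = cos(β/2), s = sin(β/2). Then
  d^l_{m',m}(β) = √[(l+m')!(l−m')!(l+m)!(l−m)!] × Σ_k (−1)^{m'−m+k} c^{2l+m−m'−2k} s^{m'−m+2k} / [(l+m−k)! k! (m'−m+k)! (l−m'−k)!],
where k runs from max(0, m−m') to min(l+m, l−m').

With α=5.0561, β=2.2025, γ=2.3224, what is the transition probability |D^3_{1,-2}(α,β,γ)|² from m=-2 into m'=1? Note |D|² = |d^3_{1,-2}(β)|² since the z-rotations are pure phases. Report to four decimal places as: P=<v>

P=0.1533

Split into d^3_{1,-2}(β=2.2025) × two z-phases.
Half-angle: c=0.452482, s=0.891774. N=√(24·2·1·120)=75.894664
k: max(0,(-2)−(1))=0 … min(3+(-2),3−(1))=1
  k=0: (−1)^3·75.8947/(12)·0.4525^3·0.8918^3 = -0.415525
  k=1: (−1)^4·75.8947/(24)·0.4525^1·0.8918^5 = +0.807001
d^3_{1,-2}(2.2025) = -0.415525 +0.807001 = +0.391476
|D^3_{1,-2}|² = |d^3_{1,-2}(β)|² = (+0.391476)² = 0.153254 (the z-rotation phases have unit modulus)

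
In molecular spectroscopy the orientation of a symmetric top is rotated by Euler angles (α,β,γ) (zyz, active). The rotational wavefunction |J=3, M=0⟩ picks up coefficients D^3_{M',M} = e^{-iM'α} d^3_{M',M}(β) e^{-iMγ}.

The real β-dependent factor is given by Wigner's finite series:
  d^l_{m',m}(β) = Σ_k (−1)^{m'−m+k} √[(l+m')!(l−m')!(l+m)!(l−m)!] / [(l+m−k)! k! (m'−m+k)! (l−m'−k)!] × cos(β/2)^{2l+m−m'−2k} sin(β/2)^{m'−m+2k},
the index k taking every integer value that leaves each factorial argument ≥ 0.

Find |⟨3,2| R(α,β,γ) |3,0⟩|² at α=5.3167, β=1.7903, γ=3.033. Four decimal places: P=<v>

Split into d^3_{2,0}(β=1.7903) × two z-phases.
Half-angle: c=0.625402, s=0.780303. N=√(120·1·6·6)=65.726707
k∈{0,1} keeps every argument non-negative
  k=0: (−1)^2·65.7267/(12)·0.6254^4·0.7803^2 = +0.510180
  k=1: (−1)^3·65.7267/(12)·0.6254^2·0.7803^4 = -0.794203
d^3_{2,0}(1.7903) = +0.510180 -0.794203 = -0.284023
|D^3_{2,0}|² = |d^3_{2,0}(β)|² = (-0.284023)² = 0.080669 (the z-rotation phases have unit modulus)

P=0.0807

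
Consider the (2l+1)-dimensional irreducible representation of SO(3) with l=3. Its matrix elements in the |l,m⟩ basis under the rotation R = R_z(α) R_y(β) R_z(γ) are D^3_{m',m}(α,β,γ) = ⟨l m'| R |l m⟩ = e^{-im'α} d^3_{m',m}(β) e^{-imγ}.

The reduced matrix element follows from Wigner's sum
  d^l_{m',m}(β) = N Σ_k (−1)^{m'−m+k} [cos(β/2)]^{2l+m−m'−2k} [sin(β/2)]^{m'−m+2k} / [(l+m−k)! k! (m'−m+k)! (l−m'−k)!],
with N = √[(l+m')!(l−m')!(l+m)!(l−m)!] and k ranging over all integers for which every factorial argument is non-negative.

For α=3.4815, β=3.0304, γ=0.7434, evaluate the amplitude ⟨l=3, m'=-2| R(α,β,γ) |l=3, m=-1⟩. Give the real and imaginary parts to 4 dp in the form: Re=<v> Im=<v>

D^3_{-2,-1}(3.4815,3.0304,0.7434) = e^{-i·-2·3.4815}·d^3_{-2,-1}(3.0304)·e^{-i·-1·0.7434}. Compute d first:
With c≡cos(β/2)=0.055568 and s≡sin(β/2)=0.998455, N=[1·120·2·24]^{1/2}=75.894664
k: max(0,(-1)−(-2))=1 … min(3+(-1),3−(-2))=2
  k=1: (−1)^0·75.8947/(24)·0.0556^5·0.9985^1 = +0.000002
  k=2: (−1)^1·75.8947/(12)·0.0556^3·0.9985^3 = -0.001080
d^3_{-2,-1}(3.0304) = +0.000002 -0.001080 = -0.001078
Attach z-rotation phases: D = e^{-i(-2)(3.4815)}·(-0.001078)·e^{-i(-1)(0.7434)} = -0.000159-0.001067i

Re=-0.0002 Im=-0.0011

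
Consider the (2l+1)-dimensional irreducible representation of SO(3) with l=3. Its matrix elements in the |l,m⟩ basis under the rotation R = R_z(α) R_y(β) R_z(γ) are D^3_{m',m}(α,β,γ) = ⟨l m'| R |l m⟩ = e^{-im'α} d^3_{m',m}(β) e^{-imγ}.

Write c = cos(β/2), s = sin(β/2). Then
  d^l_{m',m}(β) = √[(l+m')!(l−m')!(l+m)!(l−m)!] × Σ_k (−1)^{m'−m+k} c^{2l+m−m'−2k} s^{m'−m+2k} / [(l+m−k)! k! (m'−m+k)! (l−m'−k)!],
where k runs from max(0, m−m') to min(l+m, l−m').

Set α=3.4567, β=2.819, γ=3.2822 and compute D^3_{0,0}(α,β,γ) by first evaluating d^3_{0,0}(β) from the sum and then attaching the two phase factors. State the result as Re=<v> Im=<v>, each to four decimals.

D^3_{0,0}(3.4567,2.819,3.2822) = e^{-i·0·3.4567}·d^3_{0,0}(2.819)·e^{-i·0·3.2822}. Compute d first:
c=cos(2.819/2)=0.160598, s=sin(2.819/2)=0.987020; N=√[6·6·6·6]=36.000000
k: max(0,(0)−(0))=0 … min(3+(0),3−(0))=3
  k=0: (−1)^0·36.0000/(36)·0.1606^6·0.9870^0 = +0.000017
  k=1: (−1)^1·36.0000/(4)·0.1606^4·0.9870^2 = -0.005832
  k=2: (−1)^2·36.0000/(4)·0.1606^2·0.9870^4 = +0.220306
  k=3: (−1)^3·36.0000/(36)·0.1606^0·0.9870^6 = -0.924603
d^3_{0,0}(2.819) = +0.000017 -0.005832 +0.220306 -0.924603 = -0.710113
Attach z-rotation phases: D = e^{-i(0)(3.4567)}·(-0.710113)·e^{-i(0)(3.2822)} = -0.710113+0.000000i

Re=-0.7101 Im=0.0000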